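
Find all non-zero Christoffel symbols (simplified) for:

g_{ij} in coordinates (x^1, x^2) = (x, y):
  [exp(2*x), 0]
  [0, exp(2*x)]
Using Γ^k_{ij} = (1/2) g^{km} (∂_i g_{mj} + ∂_j g_{mi} - ∂_m g_{ij}); the metric is diagonal, so only the m = k term contributes.
Non-zero symbols (using the symmetry Γ^k_{ij} = Γ^k_{ji}):
Γ^x_{x x} = (1/2) g^{xx} (∂_x g_{xx} + ∂_x g_{xx} - ∂_x g_{xx}) = (1/2)(exp(-2*x))((2*exp(2*x)) + (2*exp(2*x)) - (2*exp(2*x))) = 1
Γ^x_{y y} = (1/2) g^{xx} (∂_y g_{xy} + ∂_y g_{xy} - ∂_x g_{yy}) = (1/2)(exp(-2*x))((0) + (0) - (2*exp(2*x))) = -1
Γ^y_{x y} = (1/2) g^{yy} (∂_x g_{yy} + ∂_y g_{yx} - ∂_y g_{xy}) = (1/2)(exp(-2*x))((2*exp(2*x)) + (0) - (0)) = 1
All other Christoffel symbols are zero.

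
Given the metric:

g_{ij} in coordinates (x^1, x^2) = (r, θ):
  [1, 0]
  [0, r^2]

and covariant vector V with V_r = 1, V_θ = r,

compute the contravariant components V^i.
Inverse metric (diagonal): g^{rr} = 1, g^{θθ} = 1/r^2
V^i = g^{ij} V_j:
V^r = (1)(1) + (0)(r) = 1
V^θ = (0)(1) + (1/r^2)(r) = 1/r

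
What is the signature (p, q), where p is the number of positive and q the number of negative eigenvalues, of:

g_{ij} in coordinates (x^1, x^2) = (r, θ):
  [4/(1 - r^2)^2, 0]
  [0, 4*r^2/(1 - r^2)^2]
The metric is diagonal, so its eigenvalues are the diagonal entries: 4/(1 - r^2)^2, 4*r^2/(1 - r^2)^2 (at a generic point, where coordinate-dependent entries are positive).
2 positive, 0 negative.
(2, 0) - Riemannian (positive definite)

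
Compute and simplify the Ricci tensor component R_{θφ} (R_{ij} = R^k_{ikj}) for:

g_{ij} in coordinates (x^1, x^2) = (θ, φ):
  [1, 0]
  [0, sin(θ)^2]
Non-zero Christoffel symbols (Γ^k_{ij} = Γ^k_{ji}):
Γ^θ_{φ φ} = -sin(2*θ)/2
Γ^φ_{θ φ} = 1/tan(θ)
R^θ_{θ θ φ} = 0 (a repeated index in an antisymmetric pair)
R^φ_{θ φ φ} = 0 (a repeated index in an antisymmetric pair)
R_{θφ} = R^θ_{θ θ φ} + R^φ_{θ φ φ} = (0) + (0) = 0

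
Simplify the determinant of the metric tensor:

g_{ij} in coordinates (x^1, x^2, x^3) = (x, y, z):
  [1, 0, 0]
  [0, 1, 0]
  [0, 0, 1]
Diagonal metric: det(g) = g_{11}·g_{22}·g_{33}
= (1)·(1)·(1)
det(g) = 1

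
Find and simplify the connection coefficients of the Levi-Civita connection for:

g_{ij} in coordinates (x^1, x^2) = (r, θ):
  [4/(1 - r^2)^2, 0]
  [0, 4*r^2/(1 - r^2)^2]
Using Γ^k_{ij} = (1/2) g^{km} (∂_i g_{mj} + ∂_j g_{mi} - ∂_m g_{ij}); the metric is diagonal, so only the m = k term contributes.
Non-zero symbols (using the symmetry Γ^k_{ij} = Γ^k_{ji}):
Γ^r_{r r} = (1/2) g^{rr} (∂_r g_{rr} + ∂_r g_{rr} - ∂_r g_{rr}) = (1/2)((1 - r^2)^2/4)((16*r/(1 - r^2)^3) + (16*r/(1 - r^2)^3) - (16*r/(1 - r^2)^3)) = 2*r/(1 - r^2)
Γ^r_{θ θ} = (1/2) g^{rr} (∂_θ g_{rθ} + ∂_θ g_{rθ} - ∂_r g_{θθ}) = (1/2)((1 - r^2)^2/4)((0) + (0) - (-8*(r^3 + r)/(r^2 - 1)^3)) = (r^3 + r)/(r^2 - 1)
Γ^θ_{r θ} = (1/2) g^{θθ} (∂_r g_{θθ} + ∂_θ g_{θr} - ∂_θ g_{rθ}) = (1/2)((1 - r^2)^2/(4*r^2))((-8*(r^3 + r)/(r^2 - 1)^3) + (0) - (0)) = (-r^2 - 1)/(r^3 - r)
All other Christoffel symbols are zero.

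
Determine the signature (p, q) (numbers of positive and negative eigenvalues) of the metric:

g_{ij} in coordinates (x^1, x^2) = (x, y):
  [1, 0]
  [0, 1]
The metric is diagonal, so its eigenvalues are the diagonal entries: 1, 1 (at a generic point, where coordinate-dependent entries are positive).
2 positive, 0 negative.
(2, 0) - Riemannian (positive definite)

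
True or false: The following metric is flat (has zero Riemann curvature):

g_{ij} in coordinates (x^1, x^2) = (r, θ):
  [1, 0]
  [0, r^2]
Non-zero Christoffel symbols:
Γ^r_{θ θ} = -r
Γ^θ_{r θ} = 1/r
Ricci tensor: R_{rr} = 0, R_{rθ} = 0, R_{θθ} = 0
All R_{ij} vanish; in 2 dimensions the Riemann tensor is fully determined by the Ricci tensor, so R^i_{jkl} = 0: the metric is flat (curvilinear coordinates on flat space).
True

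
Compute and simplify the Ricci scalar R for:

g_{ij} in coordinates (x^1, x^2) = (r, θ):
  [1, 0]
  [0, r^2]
Non-zero Christoffel symbols (Γ^k_{ij} = Γ^k_{ji}):
Γ^r_{θ θ} = -r
Γ^θ_{r θ} = 1/r
Ricci tensor (R_{ij} = R^k_{ikj}): R_{rr} = 0, R_{rθ} = 0, R_{θθ} = 0
Inverse metric: g^{rr} = 1, g^{θθ} = 1/r^2
R = g^{ij} R_{ij} = (1)(0) + (1/r^2)(0) = 0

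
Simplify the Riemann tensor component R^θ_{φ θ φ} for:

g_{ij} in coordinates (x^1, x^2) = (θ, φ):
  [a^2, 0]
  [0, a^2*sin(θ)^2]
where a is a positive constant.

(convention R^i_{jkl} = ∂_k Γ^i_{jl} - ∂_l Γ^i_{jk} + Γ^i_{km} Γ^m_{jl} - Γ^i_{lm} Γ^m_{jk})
Non-zero Christoffel symbols (Γ^k_{ij} = Γ^k_{ji}):
Γ^θ_{φ φ} = -sin(2*θ)/2
Γ^φ_{θ φ} = 1/tan(θ)
R^θ_{φ θ φ} = ∂_θ Γ^θ_{φ φ} - ∂_φ Γ^θ_{φ θ} + Γ^θ_{θ m} Γ^m_{φ φ} - Γ^θ_{φ m} Γ^m_{φ θ}
  = (-cos(2*θ)) - (0) + (0) - (-cos(θ)^2) = sin(θ)^2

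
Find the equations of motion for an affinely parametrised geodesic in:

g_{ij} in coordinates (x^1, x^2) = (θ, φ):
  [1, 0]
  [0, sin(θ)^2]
Geodesic equation: d^2x^k/dλ^2 + Γ^k_{ij} (dx^i/dλ)(dx^j/dλ) = 0.
Non-zero Christoffel symbols:
Γ^θ_{φ φ} = -sin(2*θ)/2
Γ^φ_{θ φ} = 1/tan(θ)
Substituting (the symmetric pair Γ^k_{ij}, Γ^k_{ji} combines into a factor 2):
d^2θ/dλ^2 - (sin(2*θ)/2) (dφ/dλ)^2 = 0
d^2φ/dλ^2 + (2/tan(θ)) (dθ/dλ)(dφ/dλ) = 0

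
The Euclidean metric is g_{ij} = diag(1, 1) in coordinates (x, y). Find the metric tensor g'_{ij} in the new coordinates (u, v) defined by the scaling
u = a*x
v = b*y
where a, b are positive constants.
Invert the transformation: x = u/a, y = v/b
g'_{ij} = (∂x^k/∂x'^i)(∂x^l/∂x'^j) g_{kl}; with g_{kl} = δ_{kl} this is Σ_k (∂x^k/∂x'^i)(∂x^k/∂x'^j).
Jacobian: ∂x/∂u = 1/a, ∂x/∂v = 0, ∂y/∂u = 0, ∂y/∂v = 1/b
g'_{uu} = (1/a)(1/a) + (0)(0) = 1/a^2
g'_{uv} = (1/a)(0) + (0)(1/b) = 0
g'_{vv} = (0)(0) + (1/b)(1/b) = 1/b^2
g'_{ij} = diag(1/a^2, 1/b^2)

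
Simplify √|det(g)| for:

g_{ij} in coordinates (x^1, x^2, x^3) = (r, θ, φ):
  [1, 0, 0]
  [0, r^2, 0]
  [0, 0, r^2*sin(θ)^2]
det(g) = r^4*sin(θ)^2
√|det(g)| = r^2*sin(θ) (taking 0 < θ < π so that |sin(θ)| = sin(θ))
Volume element: dV = r^2*sin(θ) dr dθ dφ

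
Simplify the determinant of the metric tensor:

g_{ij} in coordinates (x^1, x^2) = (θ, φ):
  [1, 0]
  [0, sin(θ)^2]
For a 2×2 metric: det(g) = g_{11}·g_{22} - g_{12}·g_{21}
= (1)·(sin(θ)^2) - (0)·(0)
= sin(θ)^2 - 0
det(g) = sin(θ)^2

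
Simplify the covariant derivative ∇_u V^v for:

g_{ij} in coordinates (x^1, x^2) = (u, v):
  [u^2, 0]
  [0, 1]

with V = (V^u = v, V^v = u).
Non-zero Christoffel symbols:
Γ^u_{u u} = 1/u
∇_u V^v = ∂_u V^v + Γ^v_{u j} V^j
  = (1) + (0)(v) + (0)(u)
  = 1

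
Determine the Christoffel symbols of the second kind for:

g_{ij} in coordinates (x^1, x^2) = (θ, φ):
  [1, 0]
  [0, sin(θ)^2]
Using Γ^k_{ij} = (1/2) g^{km} (∂_i g_{mj} + ∂_j g_{mi} - ∂_m g_{ij}); the metric is diagonal, so only the m = k term contributes.
Non-zero symbols (using the symmetry Γ^k_{ij} = Γ^k_{ji}):
Γ^θ_{φ φ} = (1/2) g^{θθ} (∂_φ g_{θφ} + ∂_φ g_{θφ} - ∂_θ g_{φφ}) = (1/2)(1)((0) + (0) - (sin(2*θ))) = -sin(2*θ)/2
Γ^φ_{θ φ} = (1/2) g^{φφ} (∂_θ g_{φφ} + ∂_φ g_{φθ} - ∂_φ g_{θφ}) = (1/2)(1/sin(θ)^2)((sin(2*θ)) + (0) - (0)) = 1/tan(θ)
All other Christoffel symbols are zero.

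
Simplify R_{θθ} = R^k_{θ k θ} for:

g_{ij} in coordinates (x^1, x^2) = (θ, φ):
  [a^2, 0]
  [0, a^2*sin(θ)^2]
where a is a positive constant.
Non-zero Christoffel symbols (Γ^k_{ij} = Γ^k_{ji}):
Γ^θ_{φ φ} = -sin(2*θ)/2
Γ^φ_{θ φ} = 1/tan(θ)
R^θ_{θ θ θ} = 0 (a repeated index in an antisymmetric pair)
R^φ_{θ φ θ} = ∂_φ Γ^φ_{θ θ} - ∂_θ Γ^φ_{θ φ} + Γ^φ_{φ m} Γ^m_{θ θ} - Γ^φ_{θ m} Γ^m_{θ φ}
  = (0) - (-1/sin(θ)^2) + (0) - (1/tan(θ)^2) = 1
R_{θθ} = R^θ_{θ θ θ} + R^φ_{θ φ θ} = (0) + (1) = 1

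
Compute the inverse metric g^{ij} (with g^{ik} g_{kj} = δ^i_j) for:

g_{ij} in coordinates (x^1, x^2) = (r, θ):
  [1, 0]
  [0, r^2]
The metric is diagonal, so g^{ij} is diagonal with entries 1/g_{ii}: diag(1, 1/(r^2)).
g^{ij}:
  [1, 0]
  [0, 1/r^2]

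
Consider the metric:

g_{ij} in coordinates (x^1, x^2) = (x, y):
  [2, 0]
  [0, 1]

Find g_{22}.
With x^1 = x, x^2 = y, g_{22} = g_{yy} is the row-2, column-2 entry of the matrix.
g_{22} = 1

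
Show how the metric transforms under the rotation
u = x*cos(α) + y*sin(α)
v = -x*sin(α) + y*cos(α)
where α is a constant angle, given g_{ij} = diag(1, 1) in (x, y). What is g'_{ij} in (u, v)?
Invert the transformation: x = u*cos(α) - v*sin(α), y = u*sin(α) + v*cos(α)
g'_{ij} = (∂x^k/∂x'^i)(∂x^l/∂x'^j) g_{kl}; with g_{kl} = δ_{kl} this is Σ_k (∂x^k/∂x'^i)(∂x^k/∂x'^j).
Jacobian: ∂x/∂u = cos(α), ∂x/∂v = -sin(α), ∂y/∂u = sin(α), ∂y/∂v = cos(α)
g'_{uu} = (cos(α))(cos(α)) + (sin(α))(sin(α)) = 1
g'_{uv} = (cos(α))(-sin(α)) + (sin(α))(cos(α)) = 0
g'_{vv} = (-sin(α))(-sin(α)) + (cos(α))(cos(α)) = 1
g'_{ij} = diag(1, 1)
The Euclidean metric is invariant under rotations.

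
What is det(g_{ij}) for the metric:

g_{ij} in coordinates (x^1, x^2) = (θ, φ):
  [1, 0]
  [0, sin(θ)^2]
For a 2×2 metric: det(g) = g_{11}·g_{22} - g_{12}·g_{21}
= (1)·(sin(θ)^2) - (0)·(0)
= sin(θ)^2 - 0
det(g) = sin(θ)^2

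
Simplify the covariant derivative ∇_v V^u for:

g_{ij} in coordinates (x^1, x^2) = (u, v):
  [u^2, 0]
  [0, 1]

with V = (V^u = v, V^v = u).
Non-zero Christoffel symbols:
Γ^u_{u u} = 1/u
∇_v V^u = ∂_v V^u + Γ^u_{v j} V^j
  = (1) + (0)(v) + (0)(u)
  = 1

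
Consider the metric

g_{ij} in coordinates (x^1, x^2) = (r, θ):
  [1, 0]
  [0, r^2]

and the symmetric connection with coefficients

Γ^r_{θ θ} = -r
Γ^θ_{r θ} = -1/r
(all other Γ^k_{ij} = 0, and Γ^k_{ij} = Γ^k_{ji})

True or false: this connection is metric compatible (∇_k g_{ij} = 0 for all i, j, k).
Using ∇_k g_{ij} = ∂_k g_{ij} - Γ^m_{ki} g_{mj} - Γ^m_{kj} g_{im}:
∇_θ g_{rθ} = (0) - (-r) - (-r) = 2*r ≠ 0
So the connection is not metric compatible (it is not the Levi-Civita connection).
False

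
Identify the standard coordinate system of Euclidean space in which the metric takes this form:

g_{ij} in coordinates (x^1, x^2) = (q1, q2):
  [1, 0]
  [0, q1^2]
The line element ds^2 = dq1^2 + q1^2 dq2^2 is dr^2 + r^2 dθ^2 with q1 = r, q2 = θ.
polar coordinates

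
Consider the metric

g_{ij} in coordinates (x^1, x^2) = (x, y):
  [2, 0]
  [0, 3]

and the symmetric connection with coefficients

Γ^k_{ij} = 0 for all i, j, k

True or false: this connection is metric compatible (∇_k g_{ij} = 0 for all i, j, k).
Using ∇_k g_{ij} = ∂_k g_{ij} - Γ^m_{ki} g_{mj} - Γ^m_{kj} g_{im}:
e.g. ∇_x g_{yy} = (0) - (0) - (0) = 0
Every component ∇_k g_{ij} vanishes: the connection is metric compatible.
True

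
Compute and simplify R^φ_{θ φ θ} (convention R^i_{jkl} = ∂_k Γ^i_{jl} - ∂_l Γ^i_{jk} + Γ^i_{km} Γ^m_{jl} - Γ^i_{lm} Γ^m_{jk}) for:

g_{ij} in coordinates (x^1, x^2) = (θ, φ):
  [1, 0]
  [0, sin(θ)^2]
Non-zero Christoffel symbols (Γ^k_{ij} = Γ^k_{ji}):
Γ^θ_{φ φ} = -sin(2*θ)/2
Γ^φ_{θ φ} = 1/tan(θ)
R^φ_{θ φ θ} = ∂_φ Γ^φ_{θ θ} - ∂_θ Γ^φ_{θ φ} + Γ^φ_{φ m} Γ^m_{θ θ} - Γ^φ_{θ m} Γ^m_{θ φ}
  = (0) - (-1/sin(θ)^2) + (0) - (1/tan(θ)^2) = 1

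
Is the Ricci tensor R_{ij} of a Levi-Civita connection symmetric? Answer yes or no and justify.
R_{ij} = R^k_{ikj}; the pair symmetry R_{kilj} = R_{ljki} gives R_{ij} = R_{ji}.
Yes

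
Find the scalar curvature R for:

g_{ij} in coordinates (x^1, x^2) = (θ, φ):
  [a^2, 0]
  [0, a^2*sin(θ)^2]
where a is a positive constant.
Non-zero Christoffel symbols (Γ^k_{ij} = Γ^k_{ji}):
Γ^θ_{φ φ} = -sin(2*θ)/2
Γ^φ_{θ φ} = 1/tan(θ)
Ricci tensor (R_{ij} = R^k_{ikj}): R_{θθ} = 1, R_{θφ} = 0, R_{φφ} = sin(θ)^2
Inverse metric: g^{θθ} = 1/a^2, g^{φφ} = 1/(a^2*sin(θ)^2)
R = g^{ij} R_{ij} = (1/a^2)(1) + (1/(a^2*sin(θ)^2))(sin(θ)^2) = 2/a^2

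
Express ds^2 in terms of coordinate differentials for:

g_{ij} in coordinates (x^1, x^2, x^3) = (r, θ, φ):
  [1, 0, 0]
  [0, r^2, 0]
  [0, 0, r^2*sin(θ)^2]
ds^2 = g_{ij} dx^i dx^j; only the non-zero components contribute.
ds^2 = dr^2 + r^2 dθ^2 + r^2*sin(θ)^2 dφ^2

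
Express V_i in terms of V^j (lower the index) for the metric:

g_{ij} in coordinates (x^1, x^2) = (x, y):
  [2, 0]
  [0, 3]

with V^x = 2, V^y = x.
V_i = g_{ij} V^j:
V_x = (2)(2) + (0)(x) = 4
V_y = (0)(2) + (3)(x) = 3*x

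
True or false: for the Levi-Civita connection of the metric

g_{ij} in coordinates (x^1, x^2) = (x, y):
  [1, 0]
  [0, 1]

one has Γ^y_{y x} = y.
Γ^y_{y x} = (1/2) g^{yy} (∂_y g_{yx} + ∂_x g_{yy} - ∂_y g_{yx}) = (1/2)(1)((0) + (0) - (0)) = 0
This differs from the proposed value y.
False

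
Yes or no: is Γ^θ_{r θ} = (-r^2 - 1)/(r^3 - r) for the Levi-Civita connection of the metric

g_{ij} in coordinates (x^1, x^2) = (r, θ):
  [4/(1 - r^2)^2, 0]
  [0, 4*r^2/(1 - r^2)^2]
Γ^θ_{r θ} = (1/2) g^{θθ} (∂_r g_{θθ} + ∂_θ g_{θr} - ∂_θ g_{rθ}) = (1/2)((1 - r^2)^2/(4*r^2))((-8*(r^3 + r)/(r^2 - 1)^3) + (0) - (0)) = (-r^2 - 1)/(r^3 - r)
This equals the proposed value (-r^2 - 1)/(r^3 - r).
Yes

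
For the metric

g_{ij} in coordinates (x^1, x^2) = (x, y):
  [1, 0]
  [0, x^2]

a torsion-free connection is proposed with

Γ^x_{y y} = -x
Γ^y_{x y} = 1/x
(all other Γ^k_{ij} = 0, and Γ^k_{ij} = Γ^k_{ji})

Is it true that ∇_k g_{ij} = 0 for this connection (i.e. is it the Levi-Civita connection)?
Using ∇_k g_{ij} = ∂_k g_{ij} - Γ^m_{ki} g_{mj} - Γ^m_{kj} g_{im}:
e.g. ∇_x g_{yy} = (2*x) - (x) - (x) = 0
Every component ∇_k g_{ij} vanishes: the connection is metric compatible.
Yes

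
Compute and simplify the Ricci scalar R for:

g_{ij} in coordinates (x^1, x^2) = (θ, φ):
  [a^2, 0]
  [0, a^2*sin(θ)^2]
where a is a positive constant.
Non-zero Christoffel symbols (Γ^k_{ij} = Γ^k_{ji}):
Γ^θ_{φ φ} = -sin(2*θ)/2
Γ^φ_{θ φ} = 1/tan(θ)
Ricci tensor (R_{ij} = R^k_{ikj}): R_{θθ} = 1, R_{θφ} = 0, R_{φφ} = sin(θ)^2
Inverse metric: g^{θθ} = 1/a^2, g^{φφ} = 1/(a^2*sin(θ)^2)
R = g^{ij} R_{ij} = (1/a^2)(1) + (1/(a^2*sin(θ)^2))(sin(θ)^2) = 2/a^2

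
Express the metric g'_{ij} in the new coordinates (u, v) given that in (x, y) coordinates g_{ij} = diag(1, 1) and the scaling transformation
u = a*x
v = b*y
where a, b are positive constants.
Invert the transformation: x = u/a, y = v/b
g'_{ij} = (∂x^k/∂x'^i)(∂x^l/∂x'^j) g_{kl}; with g_{kl} = δ_{kl} this is Σ_k (∂x^k/∂x'^i)(∂x^k/∂x'^j).
Jacobian: ∂x/∂u = 1/a, ∂x/∂v = 0, ∂y/∂u = 0, ∂y/∂v = 1/b
g'_{uu} = (1/a)(1/a) + (0)(0) = 1/a^2
g'_{uv} = (1/a)(0) + (0)(1/b) = 0
g'_{vv} = (0)(0) + (1/b)(1/b) = 1/b^2
g'_{ij} = diag(1/a^2, 1/b^2)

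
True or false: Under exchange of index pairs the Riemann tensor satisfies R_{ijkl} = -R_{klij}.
The pair-exchange symmetry has a plus sign: R_{ijkl} = +R_{klij}.
False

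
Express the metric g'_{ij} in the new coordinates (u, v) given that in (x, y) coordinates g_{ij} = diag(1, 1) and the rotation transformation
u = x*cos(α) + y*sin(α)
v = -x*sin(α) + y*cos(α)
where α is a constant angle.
Invert the transformation: x = u*cos(α) - v*sin(α), y = u*sin(α) + v*cos(α)
g'_{ij} = (∂x^k/∂x'^i)(∂x^l/∂x'^j) g_{kl}; with g_{kl} = δ_{kl} this is Σ_k (∂x^k/∂x'^i)(∂x^k/∂x'^j).
Jacobian: ∂x/∂u = cos(α), ∂x/∂v = -sin(α), ∂y/∂u = sin(α), ∂y/∂v = cos(α)
g'_{uu} = (cos(α))(cos(α)) + (sin(α))(sin(α)) = 1
g'_{uv} = (cos(α))(-sin(α)) + (sin(α))(cos(α)) = 0
g'_{vv} = (-sin(α))(-sin(α)) + (cos(α))(cos(α)) = 1
g'_{ij} = diag(1, 1)
The Euclidean metric is invariant under rotations.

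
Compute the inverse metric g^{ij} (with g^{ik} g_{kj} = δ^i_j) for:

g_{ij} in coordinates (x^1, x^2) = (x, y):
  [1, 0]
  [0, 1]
The metric is diagonal, so g^{ij} is diagonal with entries 1/g_{ii}: diag(1, 1).
g^{ij}:
  [1, 0]
  [0, 1]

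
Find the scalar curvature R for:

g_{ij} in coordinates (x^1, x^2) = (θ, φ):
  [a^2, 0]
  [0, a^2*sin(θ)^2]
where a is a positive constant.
Non-zero Christoffel symbols (Γ^k_{ij} = Γ^k_{ji}):
Γ^θ_{φ φ} = -sin(2*θ)/2
Γ^φ_{θ φ} = 1/tan(θ)
Ricci tensor (R_{ij} = R^k_{ikj}): R_{θθ} = 1, R_{θφ} = 0, R_{φφ} = sin(θ)^2
Inverse metric: g^{θθ} = 1/a^2, g^{φφ} = 1/(a^2*sin(θ)^2)
R = g^{ij} R_{ij} = (1/a^2)(1) + (1/(a^2*sin(θ)^2))(sin(θ)^2) = 2/a^2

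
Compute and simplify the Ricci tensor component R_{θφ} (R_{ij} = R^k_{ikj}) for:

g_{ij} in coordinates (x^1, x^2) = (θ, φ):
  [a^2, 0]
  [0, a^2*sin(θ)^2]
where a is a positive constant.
Non-zero Christoffel symbols (Γ^k_{ij} = Γ^k_{ji}):
Γ^θ_{φ φ} = -sin(2*θ)/2
Γ^φ_{θ φ} = 1/tan(θ)
R^θ_{θ θ φ} = 0 (a repeated index in an antisymmetric pair)
R^φ_{θ φ φ} = 0 (a repeated index in an antisymmetric pair)
R_{θφ} = R^θ_{θ θ φ} + R^φ_{θ φ φ} = (0) + (0) = 0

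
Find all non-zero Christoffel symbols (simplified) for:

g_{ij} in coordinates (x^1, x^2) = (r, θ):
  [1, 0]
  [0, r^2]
Using Γ^k_{ij} = (1/2) g^{km} (∂_i g_{mj} + ∂_j g_{mi} - ∂_m g_{ij}); the metric is diagonal, so only the m = k term contributes.
Non-zero symbols (using the symmetry Γ^k_{ij} = Γ^k_{ji}):
Γ^r_{θ θ} = (1/2) g^{rr} (∂_θ g_{rθ} + ∂_θ g_{rθ} - ∂_r g_{θθ}) = (1/2)(1)((0) + (0) - (2*r)) = -r
Γ^θ_{r θ} = (1/2) g^{θθ} (∂_r g_{θθ} + ∂_θ g_{θr} - ∂_θ g_{rθ}) = (1/2)(1/r^2)((2*r) + (0) - (0)) = 1/r
All other Christoffel symbols are zero.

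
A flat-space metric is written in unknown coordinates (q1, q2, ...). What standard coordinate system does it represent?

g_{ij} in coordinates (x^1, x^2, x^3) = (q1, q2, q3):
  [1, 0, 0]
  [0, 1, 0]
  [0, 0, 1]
All components are constant and the metric is the identity, i.e. orthonormal rectilinear coordinates.
Cartesian (3D) coordinates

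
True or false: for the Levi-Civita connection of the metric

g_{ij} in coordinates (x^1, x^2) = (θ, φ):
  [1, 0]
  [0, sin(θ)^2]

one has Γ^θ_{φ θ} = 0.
Γ^θ_{φ θ} = (1/2) g^{θθ} (∂_φ g_{θθ} + ∂_θ g_{θφ} - ∂_θ g_{φθ}) = (1/2)(1)((0) + (0) - (0)) = 0
This equals the proposed value 0.
True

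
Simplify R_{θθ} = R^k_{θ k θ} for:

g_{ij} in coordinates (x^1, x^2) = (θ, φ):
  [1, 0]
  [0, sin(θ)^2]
Non-zero Christoffel symbols (Γ^k_{ij} = Γ^k_{ji}):
Γ^θ_{φ φ} = -sin(2*θ)/2
Γ^φ_{θ φ} = 1/tan(θ)
R^θ_{θ θ θ} = 0 (a repeated index in an antisymmetric pair)
R^φ_{θ φ θ} = ∂_φ Γ^φ_{θ θ} - ∂_θ Γ^φ_{θ φ} + Γ^φ_{φ m} Γ^m_{θ θ} - Γ^φ_{θ m} Γ^m_{θ φ}
  = (0) - (-1/sin(θ)^2) + (0) - (1/tan(θ)^2) = 1
R_{θθ} = R^θ_{θ θ θ} + R^φ_{θ φ θ} = (0) + (1) = 1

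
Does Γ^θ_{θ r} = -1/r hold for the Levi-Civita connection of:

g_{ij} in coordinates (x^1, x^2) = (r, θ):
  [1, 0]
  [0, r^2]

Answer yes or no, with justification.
Γ^θ_{θ r} = (1/2) g^{θθ} (∂_θ g_{θr} + ∂_r g_{θθ} - ∂_θ g_{θr}) = (1/2)(1/r^2)((0) + (2*r) - (0)) = 1/r
This differs from the proposed value -1/r.
No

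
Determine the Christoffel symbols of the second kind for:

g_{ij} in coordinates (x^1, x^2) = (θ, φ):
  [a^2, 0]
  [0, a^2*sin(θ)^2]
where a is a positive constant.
Using Γ^k_{ij} = (1/2) g^{km} (∂_i g_{mj} + ∂_j g_{mi} - ∂_m g_{ij}); the metric is diagonal, so only the m = k term contributes.
Non-zero symbols (using the symmetry Γ^k_{ij} = Γ^k_{ji}):
Γ^θ_{φ φ} = (1/2) g^{θθ} (∂_φ g_{θφ} + ∂_φ g_{θφ} - ∂_θ g_{φφ}) = (1/2)(1/a^2)((0) + (0) - (a^2*sin(2*θ))) = -sin(2*θ)/2
Γ^φ_{θ φ} = (1/2) g^{φφ} (∂_θ g_{φφ} + ∂_φ g_{φθ} - ∂_φ g_{θφ}) = (1/2)(1/(a^2*sin(θ)^2))((a^2*sin(2*θ)) + (0) - (0)) = 1/tan(θ)
All other Christoffel symbols are zero.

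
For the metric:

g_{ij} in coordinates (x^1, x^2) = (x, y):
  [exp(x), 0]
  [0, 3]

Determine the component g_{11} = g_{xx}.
With x^1 = x, x^2 = y, g_{11} = g_{xx} is the row-1, column-1 entry of the matrix.
g_{11} = exp(x)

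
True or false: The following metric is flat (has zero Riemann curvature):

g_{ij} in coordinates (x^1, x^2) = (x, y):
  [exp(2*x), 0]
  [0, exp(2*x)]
Non-zero Christoffel symbols:
Γ^x_{x x} = 1
Γ^x_{y y} = -1
Γ^y_{x y} = 1
Ricci tensor: R_{xx} = 0, R_{xy} = 0, R_{yy} = 0
All R_{ij} vanish; in 2 dimensions the Riemann tensor is fully determined by the Ricci tensor, so R^i_{jkl} = 0: the metric is flat (curvilinear coordinates on flat space).
True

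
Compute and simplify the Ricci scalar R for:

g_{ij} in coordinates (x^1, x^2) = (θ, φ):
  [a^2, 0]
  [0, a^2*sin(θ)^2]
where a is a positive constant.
Non-zero Christoffel symbols (Γ^k_{ij} = Γ^k_{ji}):
Γ^θ_{φ φ} = -sin(2*θ)/2
Γ^φ_{θ φ} = 1/tan(θ)
Ricci tensor (R_{ij} = R^k_{ikj}): R_{θθ} = 1, R_{θφ} = 0, R_{φφ} = sin(θ)^2
Inverse metric: g^{θθ} = 1/a^2, g^{φφ} = 1/(a^2*sin(θ)^2)
R = g^{ij} R_{ij} = (1/a^2)(1) + (1/(a^2*sin(θ)^2))(sin(θ)^2) = 2/a^2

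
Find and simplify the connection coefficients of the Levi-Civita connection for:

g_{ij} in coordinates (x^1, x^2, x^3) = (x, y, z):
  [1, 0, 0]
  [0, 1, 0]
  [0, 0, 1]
Using Γ^k_{ij} = (1/2) g^{km} (∂_i g_{mj} + ∂_j g_{mi} - ∂_m g_{ij}); the metric is diagonal, so only the m = k term contributes.
Every metric component is constant, so all ∂_m g_{ij} = 0 and every Christoffel symbol vanishes.
All Christoffel symbols are zero.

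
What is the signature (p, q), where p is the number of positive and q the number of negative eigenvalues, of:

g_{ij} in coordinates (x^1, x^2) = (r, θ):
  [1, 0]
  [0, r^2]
The metric is diagonal, so its eigenvalues are the diagonal entries: 1, r^2 (at a generic point, where coordinate-dependent entries are positive).
2 positive, 0 negative.
(2, 0) - Riemannian (positive definite)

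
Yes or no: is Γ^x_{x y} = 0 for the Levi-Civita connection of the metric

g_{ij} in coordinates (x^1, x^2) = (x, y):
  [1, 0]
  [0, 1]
Γ^x_{x y} = (1/2) g^{xx} (∂_x g_{xy} + ∂_y g_{xx} - ∂_x g_{xy}) = (1/2)(1)((0) + (0) - (0)) = 0
This equals the proposed value 0.
Yes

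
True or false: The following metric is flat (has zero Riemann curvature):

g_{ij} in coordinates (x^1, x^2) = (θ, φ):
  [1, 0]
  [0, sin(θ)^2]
Non-zero Christoffel symbols:
Γ^θ_{φ φ} = -sin(2*θ)/2
Γ^φ_{θ φ} = 1/tan(θ)
Ricci tensor: R_{θθ} = 1, R_{θφ} = 0, R_{φφ} = sin(θ)^2
The Ricci tensor is non-zero, so the Riemann tensor is non-zero: not flat.
False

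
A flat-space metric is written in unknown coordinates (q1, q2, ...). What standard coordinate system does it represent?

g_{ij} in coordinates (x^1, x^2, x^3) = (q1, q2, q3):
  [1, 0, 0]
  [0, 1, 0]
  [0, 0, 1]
All components are constant and the metric is the identity, i.e. orthonormal rectilinear coordinates.
Cartesian (3D) coordinates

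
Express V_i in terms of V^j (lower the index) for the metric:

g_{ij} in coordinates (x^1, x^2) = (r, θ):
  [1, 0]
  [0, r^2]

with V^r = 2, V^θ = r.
V_i = g_{ij} V^j:
V_r = (1)(2) + (0)(r) = 2
V_θ = (0)(2) + (r^2)(r) = r^3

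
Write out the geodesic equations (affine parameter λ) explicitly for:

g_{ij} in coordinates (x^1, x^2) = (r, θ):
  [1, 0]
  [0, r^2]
Geodesic equation: d^2x^k/dλ^2 + Γ^k_{ij} (dx^i/dλ)(dx^j/dλ) = 0.
Non-zero Christoffel symbols:
Γ^r_{θ θ} = -r
Γ^θ_{r θ} = 1/r
Substituting (the symmetric pair Γ^k_{ij}, Γ^k_{ji} combines into a factor 2):
d^2r/dλ^2 - r (dθ/dλ)^2 = 0
d^2θ/dλ^2 + (2/r) (dr/dλ)(dθ/dλ) = 0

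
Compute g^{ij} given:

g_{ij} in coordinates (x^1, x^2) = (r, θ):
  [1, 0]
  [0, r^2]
The metric is diagonal, so g^{ij} is diagonal with entries 1/g_{ii}: diag(1, 1/(r^2)).
g^{ij}:
  [1, 0]
  [0, 1/r^2]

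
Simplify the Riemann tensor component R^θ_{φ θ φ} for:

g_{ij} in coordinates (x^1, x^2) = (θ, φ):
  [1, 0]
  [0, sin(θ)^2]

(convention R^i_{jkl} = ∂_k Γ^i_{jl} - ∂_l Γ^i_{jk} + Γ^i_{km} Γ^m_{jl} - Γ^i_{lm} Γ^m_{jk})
Non-zero Christoffel symbols (Γ^k_{ij} = Γ^k_{ji}):
Γ^θ_{φ φ} = -sin(2*θ)/2
Γ^φ_{θ φ} = 1/tan(θ)
R^θ_{φ θ φ} = ∂_θ Γ^θ_{φ φ} - ∂_φ Γ^θ_{φ θ} + Γ^θ_{θ m} Γ^m_{φ φ} - Γ^θ_{φ m} Γ^m_{φ θ}
  = (-cos(2*θ)) - (0) + (0) - (-cos(θ)^2) = sin(θ)^2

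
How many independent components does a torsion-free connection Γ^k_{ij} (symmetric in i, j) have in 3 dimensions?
Γ^k_{ij} has n choices for the upper index and n(n+1)/2 independent symmetric lower index pairs.
Total = 3 × 3×4/2 = 3 × 6 = 18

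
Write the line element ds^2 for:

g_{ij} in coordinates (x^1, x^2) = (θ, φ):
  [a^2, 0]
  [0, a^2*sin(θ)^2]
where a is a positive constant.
ds^2 = g_{ij} dx^i dx^j; only the non-zero components contribute.
ds^2 = a^2 dθ^2 + a^2*sin(θ)^2 dφ^2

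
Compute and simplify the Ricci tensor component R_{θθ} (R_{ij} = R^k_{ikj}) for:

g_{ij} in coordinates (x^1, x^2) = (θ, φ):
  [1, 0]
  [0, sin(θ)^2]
Non-zero Christoffel symbols (Γ^k_{ij} = Γ^k_{ji}):
Γ^θ_{φ φ} = -sin(2*θ)/2
Γ^φ_{θ φ} = 1/tan(θ)
R^θ_{θ θ θ} = 0 (a repeated index in an antisymmetric pair)
R^φ_{θ φ θ} = ∂_φ Γ^φ_{θ θ} - ∂_θ Γ^φ_{θ φ} + Γ^φ_{φ m} Γ^m_{θ θ} - Γ^φ_{θ m} Γ^m_{θ φ}
  = (0) - (-1/sin(θ)^2) + (0) - (1/tan(θ)^2) = 1
R_{θθ} = R^θ_{θ θ θ} + R^φ_{θ φ θ} = (0) + (1) = 1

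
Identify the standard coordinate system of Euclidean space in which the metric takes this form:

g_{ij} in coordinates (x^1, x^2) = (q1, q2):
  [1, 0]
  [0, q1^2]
The line element ds^2 = dq1^2 + q1^2 dq2^2 is dr^2 + r^2 dθ^2 with q1 = r, q2 = θ.
polar coordinates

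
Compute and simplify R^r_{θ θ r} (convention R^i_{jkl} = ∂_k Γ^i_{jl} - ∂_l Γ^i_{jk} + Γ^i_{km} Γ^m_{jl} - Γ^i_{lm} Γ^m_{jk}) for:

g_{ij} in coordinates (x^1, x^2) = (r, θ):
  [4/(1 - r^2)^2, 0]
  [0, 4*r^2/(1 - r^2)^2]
Non-zero Christoffel symbols (Γ^k_{ij} = Γ^k_{ji}):
Γ^r_{r r} = 2*r/(1 - r^2)
Γ^r_{θ θ} = (r^3 + r)/(r^2 - 1)
Γ^θ_{r θ} = (-r^2 - 1)/(r^3 - r)
R^r_{θ θ r} = ∂_θ Γ^r_{θ r} - ∂_r Γ^r_{θ θ} + Γ^r_{θ m} Γ^m_{θ r} - Γ^r_{r m} Γ^m_{θ θ}
  = (0) - ((r^4 - 4*r^2 - 1)/(r^2 - 1)^2) + (-(r^2 + 1)^2/(r^2 - 1)^2) - (-2*r^2*(r^2 + 1)/(r^2 - 1)^2) = 4*r^2/(r^2 - 1)^2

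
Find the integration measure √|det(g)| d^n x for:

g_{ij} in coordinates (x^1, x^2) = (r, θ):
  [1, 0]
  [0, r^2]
det(g) = r^2
√|det(g)| = r
Volume element: dV = r dr dθ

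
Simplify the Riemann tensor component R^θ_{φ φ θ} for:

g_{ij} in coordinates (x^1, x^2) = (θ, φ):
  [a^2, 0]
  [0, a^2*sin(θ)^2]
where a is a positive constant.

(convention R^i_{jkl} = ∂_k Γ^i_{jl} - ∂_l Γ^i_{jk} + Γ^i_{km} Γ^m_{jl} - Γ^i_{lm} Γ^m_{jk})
Non-zero Christoffel symbols (Γ^k_{ij} = Γ^k_{ji}):
Γ^θ_{φ φ} = -sin(2*θ)/2
Γ^φ_{θ φ} = 1/tan(θ)
R^θ_{φ φ θ} = ∂_φ Γ^θ_{φ θ} - ∂_θ Γ^θ_{φ φ} + Γ^θ_{φ m} Γ^m_{φ θ} - Γ^θ_{θ m} Γ^m_{φ φ}
  = (0) - (-cos(2*θ)) + (-cos(θ)^2) - (0) = -sin(θ)^2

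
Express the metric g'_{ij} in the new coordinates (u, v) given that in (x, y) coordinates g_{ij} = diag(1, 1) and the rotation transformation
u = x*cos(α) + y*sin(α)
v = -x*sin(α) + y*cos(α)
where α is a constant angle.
Invert the transformation: x = u*cos(α) - v*sin(α), y = u*sin(α) + v*cos(α)
g'_{ij} = (∂x^k/∂x'^i)(∂x^l/∂x'^j) g_{kl}; with g_{kl} = δ_{kl} this is Σ_k (∂x^k/∂x'^i)(∂x^k/∂x'^j).
Jacobian: ∂x/∂u = cos(α), ∂x/∂v = -sin(α), ∂y/∂u = sin(α), ∂y/∂v = cos(α)
g'_{uu} = (cos(α))(cos(α)) + (sin(α))(sin(α)) = 1
g'_{uv} = (cos(α))(-sin(α)) + (sin(α))(cos(α)) = 0
g'_{vv} = (-sin(α))(-sin(α)) + (cos(α))(cos(α)) = 1
g'_{ij} = diag(1, 1)
The Euclidean metric is invariant under rotations.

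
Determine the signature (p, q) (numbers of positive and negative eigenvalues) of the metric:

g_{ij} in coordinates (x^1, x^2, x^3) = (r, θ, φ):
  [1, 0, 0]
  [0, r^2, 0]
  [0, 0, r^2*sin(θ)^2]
The metric is diagonal, so its eigenvalues are the diagonal entries: 1, r^2, r^2*sin(θ)^2 (at a generic point, where coordinate-dependent entries are positive).
3 positive, 0 negative.
(3, 0) - Riemannian (positive definite)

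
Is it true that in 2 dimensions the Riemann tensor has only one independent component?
The number of independent components is n^2(n^2-1)/12 = 4·3/12 = 1 for n = 2 (e.g. R_{1212}).
Yes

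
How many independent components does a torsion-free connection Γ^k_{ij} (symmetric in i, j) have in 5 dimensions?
Γ^k_{ij} has n choices for the upper index and n(n+1)/2 independent symmetric lower index pairs.
Total = 5 × 5×6/2 = 5 × 15 = 75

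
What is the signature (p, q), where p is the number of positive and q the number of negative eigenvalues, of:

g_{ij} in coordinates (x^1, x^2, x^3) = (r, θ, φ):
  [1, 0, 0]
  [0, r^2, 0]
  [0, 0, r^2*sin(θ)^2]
The metric is diagonal, so its eigenvalues are the diagonal entries: 1, r^2, r^2*sin(θ)^2 (at a generic point, where coordinate-dependent entries are positive).
3 positive, 0 negative.
(3, 0) - Riemannian (positive definite)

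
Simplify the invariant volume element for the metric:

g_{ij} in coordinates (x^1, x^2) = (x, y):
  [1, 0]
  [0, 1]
det(g) = 1
√|det(g)| = 1
Volume element: dV = 1 dx dy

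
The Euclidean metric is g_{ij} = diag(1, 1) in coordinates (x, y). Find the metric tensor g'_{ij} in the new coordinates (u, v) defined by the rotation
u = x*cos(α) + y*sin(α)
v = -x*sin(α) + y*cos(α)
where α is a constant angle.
Invert the transformation: x = u*cos(α) - v*sin(α), y = u*sin(α) + v*cos(α)
g'_{ij} = (∂x^k/∂x'^i)(∂x^l/∂x'^j) g_{kl}; with g_{kl} = δ_{kl} this is Σ_k (∂x^k/∂x'^i)(∂x^k/∂x'^j).
Jacobian: ∂x/∂u = cos(α), ∂x/∂v = -sin(α), ∂y/∂u = sin(α), ∂y/∂v = cos(α)
g'_{uu} = (cos(α))(cos(α)) + (sin(α))(sin(α)) = 1
g'_{uv} = (cos(α))(-sin(α)) + (sin(α))(cos(α)) = 0
g'_{vv} = (-sin(α))(-sin(α)) + (cos(α))(cos(α)) = 1
g'_{ij} = diag(1, 1)
The Euclidean metric is invariant under rotations.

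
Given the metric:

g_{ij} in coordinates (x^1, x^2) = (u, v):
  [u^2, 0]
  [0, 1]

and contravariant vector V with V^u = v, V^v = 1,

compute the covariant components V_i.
V_i = g_{ij} V^j:
V_u = (u^2)(v) + (0)(1) = u^2*v
V_v = (0)(v) + (1)(1) = 1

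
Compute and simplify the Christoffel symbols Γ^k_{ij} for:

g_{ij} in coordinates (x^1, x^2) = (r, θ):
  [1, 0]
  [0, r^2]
Using Γ^k_{ij} = (1/2) g^{km} (∂_i g_{mj} + ∂_j g_{mi} - ∂_m g_{ij}); the metric is diagonal, so only the m = k term contributes.
Non-zero symbols (using the symmetry Γ^k_{ij} = Γ^k_{ji}):
Γ^r_{θ θ} = (1/2) g^{rr} (∂_θ g_{rθ} + ∂_θ g_{rθ} - ∂_r g_{θθ}) = (1/2)(1)((0) + (0) - (2*r)) = -r
Γ^θ_{r θ} = (1/2) g^{θθ} (∂_r g_{θθ} + ∂_θ g_{θr} - ∂_θ g_{rθ}) = (1/2)(1/r^2)((2*r) + (0) - (0)) = 1/r
All other Christoffel symbols are zero.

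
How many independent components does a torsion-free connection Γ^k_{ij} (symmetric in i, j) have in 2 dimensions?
Γ^k_{ij} has n choices for the upper index and n(n+1)/2 independent symmetric lower index pairs.
Total = 2 × 2×3/2 = 2 × 3 = 6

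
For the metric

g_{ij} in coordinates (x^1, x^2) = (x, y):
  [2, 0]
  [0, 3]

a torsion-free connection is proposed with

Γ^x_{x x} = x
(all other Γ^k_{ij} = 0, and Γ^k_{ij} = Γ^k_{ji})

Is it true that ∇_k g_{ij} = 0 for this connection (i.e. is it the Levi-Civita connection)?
Using ∇_k g_{ij} = ∂_k g_{ij} - Γ^m_{ki} g_{mj} - Γ^m_{kj} g_{im}:
∇_x g_{xx} = (0) - (2*x) - (2*x) = -4*x ≠ 0
So the connection is not metric compatible (it is not the Levi-Civita connection).
No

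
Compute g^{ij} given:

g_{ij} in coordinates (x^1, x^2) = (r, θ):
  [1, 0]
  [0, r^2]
The metric is diagonal, so g^{ij} is diagonal with entries 1/g_{ii}: diag(1, 1/(r^2)).
g^{ij}:
  [1, 0]
  [0, 1/r^2]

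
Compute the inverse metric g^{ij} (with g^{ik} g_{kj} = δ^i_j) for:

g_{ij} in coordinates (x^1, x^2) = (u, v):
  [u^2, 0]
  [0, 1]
The metric is diagonal, so g^{ij} is diagonal with entries 1/g_{ii}: diag(1/(u^2), 1).
g^{ij}:
  [1/u^2, 0]
  [0, 1]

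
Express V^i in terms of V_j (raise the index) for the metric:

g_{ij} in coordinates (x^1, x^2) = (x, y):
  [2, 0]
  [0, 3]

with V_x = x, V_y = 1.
Inverse metric (diagonal): g^{xx} = 1/2, g^{yy} = 1/3
V^i = g^{ij} V_j:
V^x = (1/2)(x) + (0)(1) = x/2
V^y = (0)(x) + (1/3)(1) = 1/3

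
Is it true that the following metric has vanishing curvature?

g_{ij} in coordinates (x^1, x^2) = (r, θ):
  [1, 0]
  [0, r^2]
Non-zero Christoffel symbols:
Γ^r_{θ θ} = -r
Γ^θ_{r θ} = 1/r
Ricci tensor: R_{rr} = 0, R_{rθ} = 0, R_{θθ} = 0
All R_{ij} vanish; in 2 dimensions the Riemann tensor is fully determined by the Ricci tensor, so R^i_{jkl} = 0: the metric is flat (curvilinear coordinates on flat space).
Yes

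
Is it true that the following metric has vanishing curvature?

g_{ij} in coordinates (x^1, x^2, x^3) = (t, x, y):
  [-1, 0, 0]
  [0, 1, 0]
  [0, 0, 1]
All metric components are constant, so every Christoffel symbol vanishes and R^i_{jkl} = 0.
Yes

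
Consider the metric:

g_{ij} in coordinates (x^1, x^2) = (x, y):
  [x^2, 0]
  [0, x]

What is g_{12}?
With x^1 = x, x^2 = y, g_{12} = g_{xy} is the row-1, column-2 entry of the matrix.
g_{12} = 0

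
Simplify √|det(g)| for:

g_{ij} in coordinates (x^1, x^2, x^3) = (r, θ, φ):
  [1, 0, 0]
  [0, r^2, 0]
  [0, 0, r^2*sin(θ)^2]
det(g) = r^4*sin(θ)^2
√|det(g)| = r^2*sin(θ) (taking 0 < θ < π so that |sin(θ)| = sin(θ))
Volume element: dV = r^2*sin(θ) dr dθ dφ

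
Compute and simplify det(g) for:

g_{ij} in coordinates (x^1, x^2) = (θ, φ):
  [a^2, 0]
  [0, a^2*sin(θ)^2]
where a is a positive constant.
For a 2×2 metric: det(g) = g_{11}·g_{22} - g_{12}·g_{21}
= (a^2)·(a^2*sin(θ)^2) - (0)·(0)
= a^4*sin(θ)^2 - 0
det(g) = a^4*sin(θ)^2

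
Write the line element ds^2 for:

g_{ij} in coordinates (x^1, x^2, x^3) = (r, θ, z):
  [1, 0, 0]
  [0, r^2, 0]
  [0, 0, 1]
ds^2 = g_{ij} dx^i dx^j; only the non-zero components contribute.
ds^2 = dr^2 + r^2 dθ^2 + dz^2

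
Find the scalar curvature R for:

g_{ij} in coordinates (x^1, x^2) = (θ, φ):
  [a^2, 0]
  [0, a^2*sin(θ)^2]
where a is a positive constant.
Non-zero Christoffel symbols (Γ^k_{ij} = Γ^k_{ji}):
Γ^θ_{φ φ} = -sin(2*θ)/2
Γ^φ_{θ φ} = 1/tan(θ)
Ricci tensor (R_{ij} = R^k_{ikj}): R_{θθ} = 1, R_{θφ} = 0, R_{φφ} = sin(θ)^2
Inverse metric: g^{θθ} = 1/a^2, g^{φφ} = 1/(a^2*sin(θ)^2)
R = g^{ij} R_{ij} = (1/a^2)(1) + (1/(a^2*sin(θ)^2))(sin(θ)^2) = 2/a^2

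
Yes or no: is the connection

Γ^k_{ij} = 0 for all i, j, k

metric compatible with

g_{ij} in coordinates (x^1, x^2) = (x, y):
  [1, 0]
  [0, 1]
Using ∇_k g_{ij} = ∂_k g_{ij} - Γ^m_{ki} g_{mj} - Γ^m_{kj} g_{im}:
e.g. ∇_y g_{yy} = (0) - (0) - (0) = 0
Every component ∇_k g_{ij} vanishes: the connection is metric compatible.
Yes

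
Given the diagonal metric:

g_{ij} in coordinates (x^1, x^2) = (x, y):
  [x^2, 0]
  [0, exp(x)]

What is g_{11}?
With x^1 = x, x^2 = y, g_{11} = g_{xx} is the row-1, column-1 entry of the matrix.
g_{11} = x^2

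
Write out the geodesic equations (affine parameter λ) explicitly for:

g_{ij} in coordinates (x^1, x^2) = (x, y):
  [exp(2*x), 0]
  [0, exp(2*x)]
Geodesic equation: d^2x^k/dλ^2 + Γ^k_{ij} (dx^i/dλ)(dx^j/dλ) = 0.
Non-zero Christoffel symbols:
Γ^x_{x x} = 1
Γ^x_{y y} = -1
Γ^y_{x y} = 1
Substituting (the symmetric pair Γ^k_{ij}, Γ^k_{ji} combines into a factor 2):
d^2x/dλ^2 + (dx/dλ)^2 - (dy/dλ)^2 = 0
d^2y/dλ^2 + 2 (dx/dλ)(dy/dλ) = 0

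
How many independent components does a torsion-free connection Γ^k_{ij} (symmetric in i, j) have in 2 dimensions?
Γ^k_{ij} has n choices for the upper index and n(n+1)/2 independent symmetric lower index pairs.
Total = 2 × 2×3/2 = 2 × 3 = 6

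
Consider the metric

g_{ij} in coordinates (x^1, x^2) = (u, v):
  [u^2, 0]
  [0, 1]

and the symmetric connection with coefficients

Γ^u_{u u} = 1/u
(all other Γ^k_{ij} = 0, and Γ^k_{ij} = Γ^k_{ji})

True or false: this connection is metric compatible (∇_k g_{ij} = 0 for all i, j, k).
Using ∇_k g_{ij} = ∂_k g_{ij} - Γ^m_{ki} g_{mj} - Γ^m_{kj} g_{im}:
e.g. ∇_u g_{uu} = (2*u) - (u) - (u) = 0
Every component ∇_k g_{ij} vanishes: the connection is metric compatible.
True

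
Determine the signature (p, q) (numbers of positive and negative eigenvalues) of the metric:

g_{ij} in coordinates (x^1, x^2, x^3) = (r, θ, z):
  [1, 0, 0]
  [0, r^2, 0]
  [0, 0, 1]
The metric is diagonal, so its eigenvalues are the diagonal entries: 1, r^2, 1 (at a generic point, where coordinate-dependent entries are positive).
3 positive, 0 negative.
(3, 0) - Riemannian (positive definite)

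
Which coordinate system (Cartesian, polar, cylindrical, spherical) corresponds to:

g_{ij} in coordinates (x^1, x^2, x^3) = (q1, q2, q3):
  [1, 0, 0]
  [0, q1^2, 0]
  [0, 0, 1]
The line element ds^2 = dq1^2 + q1^2 dq2^2 + dq3^2 is dr^2 + r^2 dθ^2 + dz^2 with q1 = r, q2 = θ, q3 = z.
cylindrical coordinates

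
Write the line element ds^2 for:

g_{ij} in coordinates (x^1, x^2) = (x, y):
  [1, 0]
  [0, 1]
ds^2 = g_{ij} dx^i dx^j; only the non-zero components contribute.
ds^2 = dx^2 + dy^2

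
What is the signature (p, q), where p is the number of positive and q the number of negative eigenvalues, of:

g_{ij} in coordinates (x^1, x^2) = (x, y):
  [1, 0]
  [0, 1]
The metric is diagonal, so its eigenvalues are the diagonal entries: 1, 1 (at a generic point, where coordinate-dependent entries are positive).
2 positive, 0 negative.
(2, 0) - Riemannian (positive definite)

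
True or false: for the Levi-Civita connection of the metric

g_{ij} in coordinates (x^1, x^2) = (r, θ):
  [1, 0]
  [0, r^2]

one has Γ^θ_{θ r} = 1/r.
Γ^θ_{θ r} = (1/2) g^{θθ} (∂_θ g_{θr} + ∂_r g_{θθ} - ∂_θ g_{θr}) = (1/2)(1/r^2)((0) + (2*r) - (0)) = 1/r
This equals the proposed value 1/r.
True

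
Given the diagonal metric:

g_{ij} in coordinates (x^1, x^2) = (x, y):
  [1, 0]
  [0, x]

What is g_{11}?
With x^1 = x, x^2 = y, g_{11} = g_{xx} is the row-1, column-1 entry of the matrix.
g_{11} = 1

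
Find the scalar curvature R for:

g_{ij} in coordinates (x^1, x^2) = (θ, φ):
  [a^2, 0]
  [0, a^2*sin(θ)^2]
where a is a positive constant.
Non-zero Christoffel symbols (Γ^k_{ij} = Γ^k_{ji}):
Γ^θ_{φ φ} = -sin(2*θ)/2
Γ^φ_{θ φ} = 1/tan(θ)
Ricci tensor (R_{ij} = R^k_{ikj}): R_{θθ} = 1, R_{θφ} = 0, R_{φφ} = sin(θ)^2
Inverse metric: g^{θθ} = 1/a^2, g^{φφ} = 1/(a^2*sin(θ)^2)
R = g^{ij} R_{ij} = (1/a^2)(1) + (1/(a^2*sin(θ)^2))(sin(θ)^2) = 2/a^2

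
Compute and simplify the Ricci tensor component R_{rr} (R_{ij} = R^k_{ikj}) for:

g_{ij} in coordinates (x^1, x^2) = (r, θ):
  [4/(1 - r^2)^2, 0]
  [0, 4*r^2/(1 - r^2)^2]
Non-zero Christoffel symbols (Γ^k_{ij} = Γ^k_{ji}):
Γ^r_{r r} = 2*r/(1 - r^2)
Γ^r_{θ θ} = (r^3 + r)/(r^2 - 1)
Γ^θ_{r θ} = (-r^2 - 1)/(r^3 - r)
R^r_{r r r} = 0 (a repeated index in an antisymmetric pair)
R^θ_{r θ r} = ∂_θ Γ^θ_{r r} - ∂_r Γ^θ_{r θ} + Γ^θ_{θ m} Γ^m_{r r} - Γ^θ_{r m} Γ^m_{r θ}
  = (0) - ((r^4 + 4*r^2 - 1)/(r^3 - r)^2) + (2*(r^2 + 1)/(r^2 - 1)^2) - ((r^2 + 1)^2/(r^3 - r)^2) = -4/(r^2 - 1)^2
R_{rr} = R^r_{r r r} + R^θ_{r θ r} = (0) + (-4/(r^2 - 1)^2) = -4/(r^2 - 1)^2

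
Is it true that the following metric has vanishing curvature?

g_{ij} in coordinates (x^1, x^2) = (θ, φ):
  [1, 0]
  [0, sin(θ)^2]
Non-zero Christoffel symbols:
Γ^θ_{φ φ} = -sin(2*θ)/2
Γ^φ_{θ φ} = 1/tan(θ)
Ricci tensor: R_{θθ} = 1, R_{θφ} = 0, R_{φφ} = sin(θ)^2
The Ricci tensor is non-zero, so the Riemann tensor is non-zero: not flat.
No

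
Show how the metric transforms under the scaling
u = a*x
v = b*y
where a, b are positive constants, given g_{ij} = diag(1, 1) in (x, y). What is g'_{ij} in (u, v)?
Invert the transformation: x = u/a, y = v/b
g'_{ij} = (∂x^k/∂x'^i)(∂x^l/∂x'^j) g_{kl}; with g_{kl} = δ_{kl} this is Σ_k (∂x^k/∂x'^i)(∂x^k/∂x'^j).
Jacobian: ∂x/∂u = 1/a, ∂x/∂v = 0, ∂y/∂u = 0, ∂y/∂v = 1/b
g'_{uu} = (1/a)(1/a) + (0)(0) = 1/a^2
g'_{uv} = (1/a)(0) + (0)(1/b) = 0
g'_{vv} = (0)(0) + (1/b)(1/b) = 1/b^2
g'_{ij} = diag(1/a^2, 1/b^2)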